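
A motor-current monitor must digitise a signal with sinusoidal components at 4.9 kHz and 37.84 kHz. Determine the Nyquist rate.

Highest-frequency component: 37.84 kHz.
Nyquist rate = 2 × 37.84 kHz = 75.68 kHz.

75.68 kHz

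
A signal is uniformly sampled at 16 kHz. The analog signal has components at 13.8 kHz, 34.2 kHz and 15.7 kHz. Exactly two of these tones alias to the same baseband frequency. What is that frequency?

2.2 kHz

fs/2 = 8 kHz.
13.8 kHz > fs/2 = 8 kHz, folds to fs − 13.8 kHz = 2.2 kHz.
34.2 kHz mod fs = 2.2 kHz.
2.2 kHz ≤ fs/2 = 8 kHz, appears at 2.2 kHz.
15.7 kHz > fs/2 = 8 kHz, folds to fs − 15.7 kHz = 0.3 kHz.
13.8 kHz and 34.2 kHz both map to 2.2 kHz.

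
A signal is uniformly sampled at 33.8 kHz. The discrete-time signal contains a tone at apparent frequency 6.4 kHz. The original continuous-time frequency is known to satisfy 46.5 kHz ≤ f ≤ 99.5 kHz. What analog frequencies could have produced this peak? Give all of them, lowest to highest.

Frequencies that alias to 6.4 kHz are k·fs ± 6.4 kHz for integer k ≥ 0.
k=0: 6.4 kHz.
k=1: 27.4 kHz, 40.2 kHz.
k=2: 61.2 kHz, 74 kHz.
k=3: 95 kHz, 107.8 kHz.
k=4: 128.8 kHz, 141.6 kHz.
Within [46.5 kHz, 99.5 kHz]: 61.2 kHz, 74 kHz, 95 kHz.

61.2 kHz, 74 kHz, 95 kHz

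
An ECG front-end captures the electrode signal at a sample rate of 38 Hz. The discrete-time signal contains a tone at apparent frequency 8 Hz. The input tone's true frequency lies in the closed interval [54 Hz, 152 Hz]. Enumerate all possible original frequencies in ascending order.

68 Hz, 84 Hz, 106 Hz, 122 Hz, 144 Hz

Frequencies that alias to 8 Hz are k·fs ± 8 Hz for integer k ≥ 0.
k=0: 8 Hz.
k=1: 30 Hz, 46 Hz.
k=2: 68 Hz, 84 Hz.
k=3: 106 Hz, 122 Hz.
k=4: 144 Hz, 160 Hz.
k=5: 182 Hz, 198 Hz.
Within [54 Hz, 152 Hz]: 68 Hz, 84 Hz, 106 Hz, 122 Hz, 144 Hz.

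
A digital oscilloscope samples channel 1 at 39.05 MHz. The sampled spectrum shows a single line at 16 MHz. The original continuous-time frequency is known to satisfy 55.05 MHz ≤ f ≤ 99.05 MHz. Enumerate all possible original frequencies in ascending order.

Frequencies that alias to 16 MHz are k·fs ± 16 MHz for integer k ≥ 0.
k=0: 16 MHz.
k=1: 23.05 MHz, 55.05 MHz.
k=2: 62.1 MHz, 94.1 MHz.
k=3: 101.15 MHz, 133.15 MHz.
Within [55.05 MHz, 99.05 MHz]: 55.05 MHz, 62.1 MHz, 94.1 MHz.

55.05 MHz, 62.1 MHz, 94.1 MHz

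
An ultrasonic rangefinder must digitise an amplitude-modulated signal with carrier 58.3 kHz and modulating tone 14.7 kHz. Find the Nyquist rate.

146 kHz

AM sidebands sit at fc ± fm = 43.6 kHz and 73 kHz.
Highest-frequency component: 73 kHz.
Nyquist rate = 2 × 73 kHz = 146 kHz.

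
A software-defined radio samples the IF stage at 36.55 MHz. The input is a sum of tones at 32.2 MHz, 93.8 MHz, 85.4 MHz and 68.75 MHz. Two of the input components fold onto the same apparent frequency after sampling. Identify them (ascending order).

fs/2 = 18.275 MHz.
32.2 MHz > fs/2 = 18.275 MHz, folds to fs − 32.2 MHz = 4.35 MHz.
93.8 MHz mod fs = 20.7 MHz.
20.7 MHz > fs/2 = 18.275 MHz, folds to fs − 20.7 MHz = 15.85 MHz.
85.4 MHz mod fs = 12.3 MHz.
12.3 MHz ≤ fs/2 = 18.275 MHz, appears at 12.3 MHz.
68.75 MHz mod fs = 32.2 MHz.
32.2 MHz > fs/2 = 18.275 MHz, folds to fs − 32.2 MHz = 4.35 MHz.
32.2 MHz and 68.75 MHz both map to 4.35 MHz.

32.2 MHz, 68.75 MHz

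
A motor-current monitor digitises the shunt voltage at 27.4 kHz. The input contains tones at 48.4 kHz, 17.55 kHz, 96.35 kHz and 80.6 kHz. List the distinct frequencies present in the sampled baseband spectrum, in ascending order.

fs/2 = 13.7 kHz.
48.4 kHz mod fs = 21 kHz.
21 kHz > fs/2 = 13.7 kHz, folds to fs − 21 kHz = 6.4 kHz.
17.55 kHz > fs/2 = 13.7 kHz, folds to fs − 17.55 kHz = 9.85 kHz.
96.35 kHz mod fs = 14.15 kHz.
14.15 kHz > fs/2 = 13.7 kHz, folds to fs − 14.15 kHz = 13.25 kHz.
80.6 kHz mod fs = 25.8 kHz.
25.8 kHz > fs/2 = 13.7 kHz, folds to fs − 25.8 kHz = 1.6 kHz.
Distinct values: {1.6 kHz, 6.4 kHz, 9.85 kHz, 13.25 kHz}.

1.6 kHz, 6.4 kHz, 9.85 kHz, 13.25 kHz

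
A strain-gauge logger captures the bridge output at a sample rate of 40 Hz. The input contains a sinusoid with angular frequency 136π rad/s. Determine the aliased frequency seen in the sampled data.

12 Hz

ω = 136π rad/s → f = ω/(2π) = 68 Hz.
68 Hz mod fs = 28 Hz.
28 Hz > fs/2 = 20 Hz, folds to fs − 28 Hz = 12 Hz.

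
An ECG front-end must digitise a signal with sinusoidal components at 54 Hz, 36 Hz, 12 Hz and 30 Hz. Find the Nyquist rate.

Highest-frequency component: 54 Hz.
Nyquist rate = 2 × 54 Hz = 108 Hz.

108 Hz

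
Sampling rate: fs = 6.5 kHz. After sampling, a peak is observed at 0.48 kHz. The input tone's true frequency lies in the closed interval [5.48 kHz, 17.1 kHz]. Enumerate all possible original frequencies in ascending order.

Frequencies that alias to 0.48 kHz are k·fs ± 0.48 kHz for integer k ≥ 0.
k=0: 0.48 kHz.
k=1: 6.02 kHz, 6.98 kHz.
k=2: 12.52 kHz, 13.48 kHz.
k=3: 19.02 kHz, 19.98 kHz.
Within [5.48 kHz, 17.1 kHz]: 6.02 kHz, 6.98 kHz, 12.52 kHz, 13.48 kHz.

6.02 kHz, 6.98 kHz, 12.52 kHz, 13.48 kHz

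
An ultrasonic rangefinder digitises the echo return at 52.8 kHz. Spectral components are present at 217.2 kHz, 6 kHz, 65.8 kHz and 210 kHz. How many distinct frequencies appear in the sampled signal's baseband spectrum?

3

fs/2 = 26.4 kHz.
217.2 kHz mod fs = 6 kHz.
6 kHz ≤ fs/2 = 26.4 kHz, appears at 6 kHz.
6 kHz ≤ fs/2 = 26.4 kHz, passes unchanged.
65.8 kHz mod fs = 13 kHz.
13 kHz ≤ fs/2 = 26.4 kHz, appears at 13 kHz.
210 kHz mod fs = 51.6 kHz.
51.6 kHz > fs/2 = 26.4 kHz, folds to fs − 51.6 kHz = 1.2 kHz.
Distinct values: {1.2 kHz, 6 kHz, 13 kHz} → 3.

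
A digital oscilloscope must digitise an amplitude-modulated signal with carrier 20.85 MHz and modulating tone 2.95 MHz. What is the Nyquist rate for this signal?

47.6 MHz

AM sidebands sit at fc ± fm = 17.9 MHz and 23.8 MHz.
Highest-frequency component: 23.8 MHz.
Nyquist rate = 2 × 23.8 MHz = 47.6 MHz.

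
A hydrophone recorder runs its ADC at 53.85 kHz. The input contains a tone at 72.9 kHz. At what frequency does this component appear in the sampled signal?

72.9 kHz mod fs = 19.05 kHz.
19.05 kHz ≤ fs/2 = 26.925 kHz, appears at 19.05 kHz.

19.05 kHz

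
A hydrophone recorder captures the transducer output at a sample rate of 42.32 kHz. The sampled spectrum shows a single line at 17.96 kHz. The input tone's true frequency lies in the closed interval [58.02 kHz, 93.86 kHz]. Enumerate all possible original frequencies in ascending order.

60.28 kHz, 66.68 kHz

Frequencies that alias to 17.96 kHz are k·fs ± 17.96 kHz for integer k ≥ 0.
k=0: 17.96 kHz.
k=1: 24.36 kHz, 60.28 kHz.
k=2: 66.68 kHz, 102.6 kHz.
k=3: 109 kHz, 144.92 kHz.
Within [58.02 kHz, 93.86 kHz]: 60.28 kHz, 66.68 kHz.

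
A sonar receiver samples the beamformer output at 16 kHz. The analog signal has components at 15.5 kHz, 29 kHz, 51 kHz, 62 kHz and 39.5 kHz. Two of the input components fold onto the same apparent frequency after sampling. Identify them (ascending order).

fs/2 = 8 kHz.
15.5 kHz > fs/2 = 8 kHz, folds to fs − 15.5 kHz = 0.5 kHz.
29 kHz mod fs = 13 kHz.
13 kHz > fs/2 = 8 kHz, folds to fs − 13 kHz = 3 kHz.
51 kHz mod fs = 3 kHz.
3 kHz ≤ fs/2 = 8 kHz, appears at 3 kHz.
62 kHz mod fs = 14 kHz.
14 kHz > fs/2 = 8 kHz, folds to fs − 14 kHz = 2 kHz.
39.5 kHz mod fs = 7.5 kHz.
7.5 kHz ≤ fs/2 = 8 kHz, appears at 7.5 kHz.
29 kHz and 51 kHz both map to 3 kHz.

29 kHz, 51 kHz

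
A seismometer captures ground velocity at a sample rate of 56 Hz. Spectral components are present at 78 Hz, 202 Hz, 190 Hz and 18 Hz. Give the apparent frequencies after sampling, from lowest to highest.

fs/2 = 28 Hz.
78 Hz mod fs = 22 Hz.
22 Hz ≤ fs/2 = 28 Hz, appears at 22 Hz.
202 Hz mod fs = 34 Hz.
34 Hz > fs/2 = 28 Hz, folds to fs − 34 Hz = 22 Hz.
190 Hz mod fs = 22 Hz.
22 Hz ≤ fs/2 = 28 Hz, appears at 22 Hz.
18 Hz ≤ fs/2 = 28 Hz, passes unchanged.
Distinct values: {18 Hz, 22 Hz}.

18 Hz, 22 Hz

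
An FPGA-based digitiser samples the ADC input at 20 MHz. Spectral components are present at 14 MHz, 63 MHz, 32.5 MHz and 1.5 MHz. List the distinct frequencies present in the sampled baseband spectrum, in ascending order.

fs/2 = 10 MHz.
14 MHz > fs/2 = 10 MHz, folds to fs − 14 MHz = 6 MHz.
63 MHz mod fs = 3 MHz.
3 MHz ≤ fs/2 = 10 MHz, appears at 3 MHz.
32.5 MHz mod fs = 12.5 MHz.
12.5 MHz > fs/2 = 10 MHz, folds to fs − 12.5 MHz = 7.5 MHz.
1.5 MHz ≤ fs/2 = 10 MHz, passes unchanged.
Distinct values: {1.5 MHz, 3 MHz, 6 MHz, 7.5 MHz}.

1.5 MHz, 3 MHz, 6 MHz, 7.5 MHz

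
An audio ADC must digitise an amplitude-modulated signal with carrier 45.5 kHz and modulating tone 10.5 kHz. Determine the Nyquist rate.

AM sidebands sit at fc ± fm = 35 kHz and 56 kHz.
Highest-frequency component: 56 kHz.
Nyquist rate = 2 × 56 kHz = 112 kHz.

112 kHz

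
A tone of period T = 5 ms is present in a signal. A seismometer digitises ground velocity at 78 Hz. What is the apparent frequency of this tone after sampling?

T = 5 ms → f = 1/T = 200 Hz.
200 Hz mod fs = 44 Hz.
44 Hz > fs/2 = 39 Hz, folds to fs − 44 Hz = 34 Hz.

34 Hz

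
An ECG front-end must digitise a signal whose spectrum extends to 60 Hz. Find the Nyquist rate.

Nyquist rate = 2 × 60 Hz = 120 Hz.

120 Hz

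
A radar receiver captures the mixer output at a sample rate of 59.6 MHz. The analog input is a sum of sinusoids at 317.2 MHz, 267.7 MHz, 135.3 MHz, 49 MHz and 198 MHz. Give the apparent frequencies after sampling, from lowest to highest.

10.6 MHz, 16.1 MHz, 19.2 MHz, 29.3 MHz

fs/2 = 29.8 MHz.
317.2 MHz mod fs = 19.2 MHz.
19.2 MHz ≤ fs/2 = 29.8 MHz, appears at 19.2 MHz.
267.7 MHz mod fs = 29.3 MHz.
29.3 MHz ≤ fs/2 = 29.8 MHz, appears at 29.3 MHz.
135.3 MHz mod fs = 16.1 MHz.
16.1 MHz ≤ fs/2 = 29.8 MHz, appears at 16.1 MHz.
49 MHz > fs/2 = 29.8 MHz, folds to fs − 49 MHz = 10.6 MHz.
198 MHz mod fs = 19.2 MHz.
19.2 MHz ≤ fs/2 = 29.8 MHz, appears at 19.2 MHz.
Distinct values: {10.6 MHz, 16.1 MHz, 19.2 MHz, 29.3 MHz}.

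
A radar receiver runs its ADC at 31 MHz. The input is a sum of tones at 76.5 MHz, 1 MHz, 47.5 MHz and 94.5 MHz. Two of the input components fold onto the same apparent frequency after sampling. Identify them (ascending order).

fs/2 = 15.5 MHz.
76.5 MHz mod fs = 14.5 MHz.
14.5 MHz ≤ fs/2 = 15.5 MHz, appears at 14.5 MHz.
1 MHz ≤ fs/2 = 15.5 MHz, passes unchanged.
47.5 MHz mod fs = 16.5 MHz.
16.5 MHz > fs/2 = 15.5 MHz, folds to fs − 16.5 MHz = 14.5 MHz.
94.5 MHz mod fs = 1.5 MHz.
1.5 MHz ≤ fs/2 = 15.5 MHz, appears at 1.5 MHz.
47.5 MHz and 76.5 MHz both map to 14.5 MHz.

47.5 MHz, 76.5 MHz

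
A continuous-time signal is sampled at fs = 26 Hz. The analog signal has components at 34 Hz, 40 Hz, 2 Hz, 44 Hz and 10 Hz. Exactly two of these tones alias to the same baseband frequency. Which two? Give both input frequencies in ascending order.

fs/2 = 13 Hz.
34 Hz mod fs = 8 Hz.
8 Hz ≤ fs/2 = 13 Hz, appears at 8 Hz.
40 Hz mod fs = 14 Hz.
14 Hz > fs/2 = 13 Hz, folds to fs − 14 Hz = 12 Hz.
2 Hz ≤ fs/2 = 13 Hz, passes unchanged.
44 Hz mod fs = 18 Hz.
18 Hz > fs/2 = 13 Hz, folds to fs − 18 Hz = 8 Hz.
10 Hz ≤ fs/2 = 13 Hz, passes unchanged.
34 Hz and 44 Hz both map to 8 Hz.

34 Hz, 44 Hz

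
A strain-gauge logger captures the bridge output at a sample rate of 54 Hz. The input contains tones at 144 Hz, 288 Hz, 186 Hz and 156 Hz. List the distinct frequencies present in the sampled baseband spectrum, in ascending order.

fs/2 = 27 Hz.
144 Hz mod fs = 36 Hz.
36 Hz > fs/2 = 27 Hz, folds to fs − 36 Hz = 18 Hz.
288 Hz mod fs = 18 Hz.
18 Hz ≤ fs/2 = 27 Hz, appears at 18 Hz.
186 Hz mod fs = 24 Hz.
24 Hz ≤ fs/2 = 27 Hz, appears at 24 Hz.
156 Hz mod fs = 48 Hz.
48 Hz > fs/2 = 27 Hz, folds to fs − 48 Hz = 6 Hz.
Distinct values: {6 Hz, 18 Hz, 24 Hz}.

6 Hz, 18 Hz, 24 Hz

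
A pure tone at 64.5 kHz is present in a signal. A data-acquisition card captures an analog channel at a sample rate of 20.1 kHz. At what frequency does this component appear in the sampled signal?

64.5 kHz mod fs = 4.2 kHz.
4.2 kHz ≤ fs/2 = 10.05 kHz, appears at 4.2 kHz.

4.2 kHz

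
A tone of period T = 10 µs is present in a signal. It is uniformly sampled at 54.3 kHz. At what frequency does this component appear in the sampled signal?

T = 10 µs → f = 1/T = 100 kHz.
100 kHz mod fs = 45.7 kHz.
45.7 kHz > fs/2 = 27.15 kHz, folds to fs − 45.7 kHz = 8.6 kHz.

8.6 kHz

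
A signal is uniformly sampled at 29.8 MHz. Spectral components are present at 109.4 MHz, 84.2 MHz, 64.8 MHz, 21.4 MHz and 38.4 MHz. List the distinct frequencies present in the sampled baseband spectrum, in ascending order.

fs/2 = 14.9 MHz.
109.4 MHz mod fs = 20 MHz.
20 MHz > fs/2 = 14.9 MHz, folds to fs − 20 MHz = 9.8 MHz.
84.2 MHz mod fs = 24.6 MHz.
24.6 MHz > fs/2 = 14.9 MHz, folds to fs − 24.6 MHz = 5.2 MHz.
64.8 MHz mod fs = 5.2 MHz.
5.2 MHz ≤ fs/2 = 14.9 MHz, appears at 5.2 MHz.
21.4 MHz > fs/2 = 14.9 MHz, folds to fs − 21.4 MHz = 8.4 MHz.
38.4 MHz mod fs = 8.6 MHz.
8.6 MHz ≤ fs/2 = 14.9 MHz, appears at 8.6 MHz.
Distinct values: {5.2 MHz, 8.4 MHz, 8.6 MHz, 9.8 MHz}.

5.2 MHz, 8.4 MHz, 8.6 MHz, 9.8 MHz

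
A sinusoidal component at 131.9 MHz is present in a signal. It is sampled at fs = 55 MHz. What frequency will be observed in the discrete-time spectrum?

21.9 MHz

131.9 MHz mod fs = 21.9 MHz.
21.9 MHz ≤ fs/2 = 27.5 MHz, appears at 21.9 MHz.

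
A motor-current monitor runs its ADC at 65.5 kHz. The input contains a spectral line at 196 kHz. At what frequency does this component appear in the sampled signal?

196 kHz mod fs = 65 kHz.
65 kHz > fs/2 = 32.75 kHz, folds to fs − 65 kHz = 0.5 kHz.

0.5 kHz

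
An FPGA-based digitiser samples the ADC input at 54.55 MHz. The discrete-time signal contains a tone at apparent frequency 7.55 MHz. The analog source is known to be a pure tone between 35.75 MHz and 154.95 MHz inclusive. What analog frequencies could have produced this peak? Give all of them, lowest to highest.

47 MHz, 62.1 MHz, 101.55 MHz, 116.65 MHz

Frequencies that alias to 7.55 MHz are k·fs ± 7.55 MHz for integer k ≥ 0.
k=0: 7.55 MHz.
k=1: 47 MHz, 62.1 MHz.
k=2: 101.55 MHz, 116.65 MHz.
k=3: 156.1 MHz, 171.2 MHz.
Within [35.75 MHz, 154.95 MHz]: 47 MHz, 62.1 MHz, 101.55 MHz, 116.65 MHz.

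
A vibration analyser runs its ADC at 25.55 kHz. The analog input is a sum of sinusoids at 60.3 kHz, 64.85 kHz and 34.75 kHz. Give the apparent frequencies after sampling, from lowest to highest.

9.2 kHz, 11.8 kHz

fs/2 = 12.775 kHz.
60.3 kHz mod fs = 9.2 kHz.
9.2 kHz ≤ fs/2 = 12.775 kHz, appears at 9.2 kHz.
64.85 kHz mod fs = 13.75 kHz.
13.75 kHz > fs/2 = 12.775 kHz, folds to fs − 13.75 kHz = 11.8 kHz.
34.75 kHz mod fs = 9.2 kHz.
9.2 kHz ≤ fs/2 = 12.775 kHz, appears at 9.2 kHz.
Distinct values: {9.2 kHz, 11.8 kHz}.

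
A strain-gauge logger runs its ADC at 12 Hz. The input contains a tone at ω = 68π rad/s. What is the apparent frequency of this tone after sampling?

ω = 68π rad/s → f = ω/(2π) = 34 Hz.
34 Hz mod fs = 10 Hz.
10 Hz > fs/2 = 6 Hz, folds to fs − 10 Hz = 2 Hz.

2 Hz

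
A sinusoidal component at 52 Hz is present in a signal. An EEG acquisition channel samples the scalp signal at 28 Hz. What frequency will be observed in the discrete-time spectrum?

52 Hz mod fs = 24 Hz.
24 Hz > fs/2 = 14 Hz, folds to fs − 24 Hz = 4 Hz.

4 Hz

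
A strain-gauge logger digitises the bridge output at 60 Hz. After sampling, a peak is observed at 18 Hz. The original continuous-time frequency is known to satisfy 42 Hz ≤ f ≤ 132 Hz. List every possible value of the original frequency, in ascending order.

42 Hz, 78 Hz, 102 Hz

Frequencies that alias to 18 Hz are k·fs ± 18 Hz for integer k ≥ 0.
k=0: 18 Hz.
k=1: 42 Hz, 78 Hz.
k=2: 102 Hz, 138 Hz.
k=3: 162 Hz, 198 Hz.
Within [42 Hz, 132 Hz]: 42 Hz, 78 Hz, 102 Hz.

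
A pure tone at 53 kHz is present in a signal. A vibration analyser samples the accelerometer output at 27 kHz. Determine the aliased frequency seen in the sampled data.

1 kHz

53 kHz mod fs = 26 kHz.
26 kHz > fs/2 = 13.5 kHz, folds to fs − 26 kHz = 1 kHz.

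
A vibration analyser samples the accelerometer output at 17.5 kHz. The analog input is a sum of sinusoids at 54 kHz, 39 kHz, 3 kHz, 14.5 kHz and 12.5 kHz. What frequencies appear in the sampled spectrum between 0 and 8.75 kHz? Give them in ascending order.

1.5 kHz, 3 kHz, 4 kHz, 5 kHz

fs/2 = 8.75 kHz.
54 kHz mod fs = 1.5 kHz.
1.5 kHz ≤ fs/2 = 8.75 kHz, appears at 1.5 kHz.
39 kHz mod fs = 4 kHz.
4 kHz ≤ fs/2 = 8.75 kHz, appears at 4 kHz.
3 kHz ≤ fs/2 = 8.75 kHz, passes unchanged.
14.5 kHz > fs/2 = 8.75 kHz, folds to fs − 14.5 kHz = 3 kHz.
12.5 kHz > fs/2 = 8.75 kHz, folds to fs − 12.5 kHz = 5 kHz.
Distinct values: {1.5 kHz, 3 kHz, 4 kHz, 5 kHz}.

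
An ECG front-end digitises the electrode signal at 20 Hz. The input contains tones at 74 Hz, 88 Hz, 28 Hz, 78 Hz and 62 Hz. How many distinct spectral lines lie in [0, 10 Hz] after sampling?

fs/2 = 10 Hz.
74 Hz mod fs = 14 Hz.
14 Hz > fs/2 = 10 Hz, folds to fs − 14 Hz = 6 Hz.
88 Hz mod fs = 8 Hz.
8 Hz ≤ fs/2 = 10 Hz, appears at 8 Hz.
28 Hz mod fs = 8 Hz.
8 Hz ≤ fs/2 = 10 Hz, appears at 8 Hz.
78 Hz mod fs = 18 Hz.
18 Hz > fs/2 = 10 Hz, folds to fs − 18 Hz = 2 Hz.
62 Hz mod fs = 2 Hz.
2 Hz ≤ fs/2 = 10 Hz, appears at 2 Hz.
Distinct values: {2 Hz, 6 Hz, 8 Hz} → 3.

3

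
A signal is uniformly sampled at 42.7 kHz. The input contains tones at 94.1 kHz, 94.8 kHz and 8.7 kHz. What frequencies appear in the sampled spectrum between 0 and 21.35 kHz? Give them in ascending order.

8.7 kHz, 9.4 kHz

fs/2 = 21.35 kHz.
94.1 kHz mod fs = 8.7 kHz.
8.7 kHz ≤ fs/2 = 21.35 kHz, appears at 8.7 kHz.
94.8 kHz mod fs = 9.4 kHz.
9.4 kHz ≤ fs/2 = 21.35 kHz, appears at 9.4 kHz.
8.7 kHz ≤ fs/2 = 21.35 kHz, passes unchanged.
Distinct values: {8.7 kHz, 9.4 kHz}.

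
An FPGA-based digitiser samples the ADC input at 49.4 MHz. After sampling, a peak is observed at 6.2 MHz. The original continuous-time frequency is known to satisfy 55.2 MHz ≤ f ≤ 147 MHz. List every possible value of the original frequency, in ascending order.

Frequencies that alias to 6.2 MHz are k·fs ± 6.2 MHz for integer k ≥ 0.
k=0: 6.2 MHz.
k=1: 43.2 MHz, 55.6 MHz.
k=2: 92.6 MHz, 105 MHz.
k=3: 142 MHz, 154.4 MHz.
k=4: 191.4 MHz, 203.8 MHz.
Within [55.2 MHz, 147 MHz]: 55.6 MHz, 92.6 MHz, 105 MHz, 142 MHz.

55.6 MHz, 92.6 MHz, 105 MHz, 142 MHz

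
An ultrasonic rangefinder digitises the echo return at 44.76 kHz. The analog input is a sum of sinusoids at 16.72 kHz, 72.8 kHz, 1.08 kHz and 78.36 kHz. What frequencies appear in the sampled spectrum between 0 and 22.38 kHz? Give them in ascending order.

1.08 kHz, 11.16 kHz, 16.72 kHz

fs/2 = 22.38 kHz.
16.72 kHz ≤ fs/2 = 22.38 kHz, passes unchanged.
72.8 kHz mod fs = 28.04 kHz.
28.04 kHz > fs/2 = 22.38 kHz, folds to fs − 28.04 kHz = 16.72 kHz.
1.08 kHz ≤ fs/2 = 22.38 kHz, passes unchanged.
78.36 kHz mod fs = 33.6 kHz.
33.6 kHz > fs/2 = 22.38 kHz, folds to fs − 33.6 kHz = 11.16 kHz.
Distinct values: {1.08 kHz, 11.16 kHz, 16.72 kHz}.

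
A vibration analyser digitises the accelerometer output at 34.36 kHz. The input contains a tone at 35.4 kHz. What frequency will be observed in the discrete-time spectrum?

35.4 kHz mod fs = 1.04 kHz.
1.04 kHz ≤ fs/2 = 17.18 kHz, appears at 1.04 kHz.

1.04 kHz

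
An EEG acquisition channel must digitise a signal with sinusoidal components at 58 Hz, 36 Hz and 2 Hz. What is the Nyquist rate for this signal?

116 Hz

Highest-frequency component: 58 Hz.
Nyquist rate = 2 × 58 Hz = 116 Hz.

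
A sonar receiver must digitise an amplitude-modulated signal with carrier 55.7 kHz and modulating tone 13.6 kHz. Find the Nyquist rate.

AM sidebands sit at fc ± fm = 42.1 kHz and 69.3 kHz.
Highest-frequency component: 69.3 kHz.
Nyquist rate = 2 × 69.3 kHz = 138.6 kHz.

138.6 kHz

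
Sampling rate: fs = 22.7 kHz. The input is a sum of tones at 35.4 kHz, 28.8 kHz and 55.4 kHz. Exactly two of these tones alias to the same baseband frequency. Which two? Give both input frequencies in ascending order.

35.4 kHz, 55.4 kHz

fs/2 = 11.35 kHz.
35.4 kHz mod fs = 12.7 kHz.
12.7 kHz > fs/2 = 11.35 kHz, folds to fs − 12.7 kHz = 10 kHz.
28.8 kHz mod fs = 6.1 kHz.
6.1 kHz ≤ fs/2 = 11.35 kHz, appears at 6.1 kHz.
55.4 kHz mod fs = 10 kHz.
10 kHz ≤ fs/2 = 11.35 kHz, appears at 10 kHz.
35.4 kHz and 55.4 kHz both map to 10 kHz.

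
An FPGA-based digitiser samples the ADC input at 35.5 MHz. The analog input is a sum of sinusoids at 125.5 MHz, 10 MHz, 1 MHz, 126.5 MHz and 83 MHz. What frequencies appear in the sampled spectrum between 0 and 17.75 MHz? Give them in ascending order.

fs/2 = 17.75 MHz.
125.5 MHz mod fs = 19 MHz.
19 MHz > fs/2 = 17.75 MHz, folds to fs − 19 MHz = 16.5 MHz.
10 MHz ≤ fs/2 = 17.75 MHz, passes unchanged.
1 MHz ≤ fs/2 = 17.75 MHz, passes unchanged.
126.5 MHz mod fs = 20 MHz.
20 MHz > fs/2 = 17.75 MHz, folds to fs − 20 MHz = 15.5 MHz.
83 MHz mod fs = 12 MHz.
12 MHz ≤ fs/2 = 17.75 MHz, appears at 12 MHz.
Distinct values: {1 MHz, 10 MHz, 12 MHz, 15.5 MHz, 16.5 MHz}.

1 MHz, 10 MHz, 12 MHz, 15.5 MHz, 16.5 MHz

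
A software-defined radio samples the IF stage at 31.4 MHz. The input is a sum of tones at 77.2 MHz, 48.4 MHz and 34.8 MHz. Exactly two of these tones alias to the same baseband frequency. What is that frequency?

14.4 MHz

fs/2 = 15.7 MHz.
77.2 MHz mod fs = 14.4 MHz.
14.4 MHz ≤ fs/2 = 15.7 MHz, appears at 14.4 MHz.
48.4 MHz mod fs = 17 MHz.
17 MHz > fs/2 = 15.7 MHz, folds to fs − 17 MHz = 14.4 MHz.
34.8 MHz mod fs = 3.4 MHz.
3.4 MHz ≤ fs/2 = 15.7 MHz, appears at 3.4 MHz.
48.4 MHz and 77.2 MHz both map to 14.4 MHz.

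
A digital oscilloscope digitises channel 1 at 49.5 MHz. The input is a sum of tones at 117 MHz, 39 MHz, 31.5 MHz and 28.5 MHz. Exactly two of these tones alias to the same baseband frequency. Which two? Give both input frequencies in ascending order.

31.5 MHz, 117 MHz

fs/2 = 24.75 MHz.
117 MHz mod fs = 18 MHz.
18 MHz ≤ fs/2 = 24.75 MHz, appears at 18 MHz.
39 MHz > fs/2 = 24.75 MHz, folds to fs − 39 MHz = 10.5 MHz.
31.5 MHz > fs/2 = 24.75 MHz, folds to fs − 31.5 MHz = 18 MHz.
28.5 MHz > fs/2 = 24.75 MHz, folds to fs − 28.5 MHz = 21 MHz.
31.5 MHz and 117 MHz both map to 18 MHz.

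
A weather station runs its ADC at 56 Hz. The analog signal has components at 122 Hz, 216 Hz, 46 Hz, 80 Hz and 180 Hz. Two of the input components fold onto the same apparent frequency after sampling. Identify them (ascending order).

46 Hz, 122 Hz

fs/2 = 28 Hz.
122 Hz mod fs = 10 Hz.
10 Hz ≤ fs/2 = 28 Hz, appears at 10 Hz.
216 Hz mod fs = 48 Hz.
48 Hz > fs/2 = 28 Hz, folds to fs − 48 Hz = 8 Hz.
46 Hz > fs/2 = 28 Hz, folds to fs − 46 Hz = 10 Hz.
80 Hz mod fs = 24 Hz.
24 Hz ≤ fs/2 = 28 Hz, appears at 24 Hz.
180 Hz mod fs = 12 Hz.
12 Hz ≤ fs/2 = 28 Hz, appears at 12 Hz.
46 Hz and 122 Hz both map to 10 Hz.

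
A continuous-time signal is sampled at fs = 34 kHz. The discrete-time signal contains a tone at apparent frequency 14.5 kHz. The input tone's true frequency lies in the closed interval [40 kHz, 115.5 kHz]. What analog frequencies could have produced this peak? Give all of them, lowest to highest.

Frequencies that alias to 14.5 kHz are k·fs ± 14.5 kHz for integer k ≥ 0.
k=0: 14.5 kHz.
k=1: 19.5 kHz, 48.5 kHz.
k=2: 53.5 kHz, 82.5 kHz.
k=3: 87.5 kHz, 116.5 kHz.
k=4: 121.5 kHz, 150.5 kHz.
Within [40 kHz, 115.5 kHz]: 48.5 kHz, 53.5 kHz, 82.5 kHz, 87.5 kHz.

48.5 kHz, 53.5 kHz, 82.5 kHz, 87.5 kHz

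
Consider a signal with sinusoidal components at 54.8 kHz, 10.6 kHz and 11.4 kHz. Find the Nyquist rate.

Highest-frequency component: 54.8 kHz.
Nyquist rate = 2 × 54.8 kHz = 109.6 kHz.

109.6 kHz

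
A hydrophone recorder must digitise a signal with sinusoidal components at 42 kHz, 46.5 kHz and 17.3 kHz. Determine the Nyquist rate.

Highest-frequency component: 46.5 kHz.
Nyquist rate = 2 × 46.5 kHz = 93 kHz.

93 kHz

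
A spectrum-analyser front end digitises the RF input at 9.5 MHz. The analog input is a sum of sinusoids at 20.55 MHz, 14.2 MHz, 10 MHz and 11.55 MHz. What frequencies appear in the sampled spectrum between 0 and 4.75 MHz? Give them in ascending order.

fs/2 = 4.75 MHz.
20.55 MHz mod fs = 1.55 MHz.
1.55 MHz ≤ fs/2 = 4.75 MHz, appears at 1.55 MHz.
14.2 MHz mod fs = 4.7 MHz.
4.7 MHz ≤ fs/2 = 4.75 MHz, appears at 4.7 MHz.
10 MHz mod fs = 0.5 MHz.
0.5 MHz ≤ fs/2 = 4.75 MHz, appears at 0.5 MHz.
11.55 MHz mod fs = 2.05 MHz.
2.05 MHz ≤ fs/2 = 4.75 MHz, appears at 2.05 MHz.
Distinct values: {0.5 MHz, 1.55 MHz, 2.05 MHz, 4.7 MHz}.

0.5 MHz, 1.55 MHz, 2.05 MHz, 4.7 MHz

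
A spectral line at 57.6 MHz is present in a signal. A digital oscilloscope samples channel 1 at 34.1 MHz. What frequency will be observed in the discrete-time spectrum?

10.6 MHz

57.6 MHz mod fs = 23.5 MHz.
23.5 MHz > fs/2 = 17.05 MHz, folds to fs − 23.5 MHz = 10.6 MHz.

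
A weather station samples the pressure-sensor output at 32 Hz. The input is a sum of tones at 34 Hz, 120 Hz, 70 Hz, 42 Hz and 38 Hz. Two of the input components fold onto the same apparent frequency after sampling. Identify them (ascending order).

38 Hz, 70 Hz

fs/2 = 16 Hz.
34 Hz mod fs = 2 Hz.
2 Hz ≤ fs/2 = 16 Hz, appears at 2 Hz.
120 Hz mod fs = 24 Hz.
24 Hz > fs/2 = 16 Hz, folds to fs − 24 Hz = 8 Hz.
70 Hz mod fs = 6 Hz.
6 Hz ≤ fs/2 = 16 Hz, appears at 6 Hz.
42 Hz mod fs = 10 Hz.
10 Hz ≤ fs/2 = 16 Hz, appears at 10 Hz.
38 Hz mod fs = 6 Hz.
6 Hz ≤ fs/2 = 16 Hz, appears at 6 Hz.
38 Hz and 70 Hz both map to 6 Hz.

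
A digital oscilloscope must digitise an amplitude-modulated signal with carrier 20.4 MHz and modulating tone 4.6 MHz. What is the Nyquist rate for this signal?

AM sidebands sit at fc ± fm = 15.8 MHz and 25 MHz.
Highest-frequency component: 25 MHz.
Nyquist rate = 2 × 25 MHz = 50 MHz.

50 MHz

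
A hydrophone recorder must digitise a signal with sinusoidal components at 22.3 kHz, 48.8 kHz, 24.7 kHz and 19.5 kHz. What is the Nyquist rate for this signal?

Highest-frequency component: 48.8 kHz.
Nyquist rate = 2 × 48.8 kHz = 97.6 kHz.

97.6 kHz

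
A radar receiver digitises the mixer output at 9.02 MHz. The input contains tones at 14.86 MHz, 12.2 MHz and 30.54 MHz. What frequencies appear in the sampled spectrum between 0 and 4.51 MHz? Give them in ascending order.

3.18 MHz, 3.48 MHz

fs/2 = 4.51 MHz.
14.86 MHz mod fs = 5.84 MHz.
5.84 MHz > fs/2 = 4.51 MHz, folds to fs − 5.84 MHz = 3.18 MHz.
12.2 MHz mod fs = 3.18 MHz.
3.18 MHz ≤ fs/2 = 4.51 MHz, appears at 3.18 MHz.
30.54 MHz mod fs = 3.48 MHz.
3.48 MHz ≤ fs/2 = 4.51 MHz, appears at 3.48 MHz.
Distinct values: {3.18 MHz, 3.48 MHz}.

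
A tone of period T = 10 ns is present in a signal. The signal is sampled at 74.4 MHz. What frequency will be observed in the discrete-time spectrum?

T = 10 ns → f = 1/T = 100 MHz.
100 MHz mod fs = 25.6 MHz.
25.6 MHz ≤ fs/2 = 37.2 MHz, appears at 25.6 MHz.

25.6 MHz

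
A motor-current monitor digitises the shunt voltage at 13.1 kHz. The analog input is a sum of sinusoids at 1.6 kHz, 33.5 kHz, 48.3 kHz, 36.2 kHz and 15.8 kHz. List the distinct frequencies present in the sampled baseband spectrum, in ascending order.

fs/2 = 6.55 kHz.
1.6 kHz ≤ fs/2 = 6.55 kHz, passes unchanged.
33.5 kHz mod fs = 7.3 kHz.
7.3 kHz > fs/2 = 6.55 kHz, folds to fs − 7.3 kHz = 5.8 kHz.
48.3 kHz mod fs = 9 kHz.
9 kHz > fs/2 = 6.55 kHz, folds to fs − 9 kHz = 4.1 kHz.
36.2 kHz mod fs = 10 kHz.
10 kHz > fs/2 = 6.55 kHz, folds to fs − 10 kHz = 3.1 kHz.
15.8 kHz mod fs = 2.7 kHz.
2.7 kHz ≤ fs/2 = 6.55 kHz, appears at 2.7 kHz.
Distinct values: {1.6 kHz, 2.7 kHz, 3.1 kHz, 4.1 kHz, 5.8 kHz}.

1.6 kHz, 2.7 kHz, 3.1 kHz, 4.1 kHz, 5.8 kHz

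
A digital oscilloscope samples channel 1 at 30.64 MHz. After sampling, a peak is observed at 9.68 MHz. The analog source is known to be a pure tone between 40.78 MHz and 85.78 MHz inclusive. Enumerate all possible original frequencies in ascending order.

Frequencies that alias to 9.68 MHz are k·fs ± 9.68 MHz for integer k ≥ 0.
k=0: 9.68 MHz.
k=1: 20.96 MHz, 40.32 MHz.
k=2: 51.6 MHz, 70.96 MHz.
k=3: 82.24 MHz, 101.6 MHz.
k=4: 112.88 MHz, 132.24 MHz.
Within [40.78 MHz, 85.78 MHz]: 51.6 MHz, 70.96 MHz, 82.24 MHz.

51.6 MHz, 70.96 MHz, 82.24 MHz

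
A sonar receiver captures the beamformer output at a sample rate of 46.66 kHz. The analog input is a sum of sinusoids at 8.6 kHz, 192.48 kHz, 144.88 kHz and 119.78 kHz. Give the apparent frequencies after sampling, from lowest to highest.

fs/2 = 23.33 kHz.
8.6 kHz ≤ fs/2 = 23.33 kHz, passes unchanged.
192.48 kHz mod fs = 5.84 kHz.
5.84 kHz ≤ fs/2 = 23.33 kHz, appears at 5.84 kHz.
144.88 kHz mod fs = 4.9 kHz.
4.9 kHz ≤ fs/2 = 23.33 kHz, appears at 4.9 kHz.
119.78 kHz mod fs = 26.46 kHz.
26.46 kHz > fs/2 = 23.33 kHz, folds to fs − 26.46 kHz = 20.2 kHz.
Distinct values: {4.9 kHz, 5.84 kHz, 8.6 kHz, 20.2 kHz}.

4.9 kHz, 5.84 kHz, 8.6 kHz, 20.2 kHz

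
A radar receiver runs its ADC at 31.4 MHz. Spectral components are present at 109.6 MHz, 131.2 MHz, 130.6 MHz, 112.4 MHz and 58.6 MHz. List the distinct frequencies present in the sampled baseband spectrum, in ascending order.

4.2 MHz, 5 MHz, 5.6 MHz, 13.2 MHz, 15.4 MHz

fs/2 = 15.7 MHz.
109.6 MHz mod fs = 15.4 MHz.
15.4 MHz ≤ fs/2 = 15.7 MHz, appears at 15.4 MHz.
131.2 MHz mod fs = 5.6 MHz.
5.6 MHz ≤ fs/2 = 15.7 MHz, appears at 5.6 MHz.
130.6 MHz mod fs = 5 MHz.
5 MHz ≤ fs/2 = 15.7 MHz, appears at 5 MHz.
112.4 MHz mod fs = 18.2 MHz.
18.2 MHz > fs/2 = 15.7 MHz, folds to fs − 18.2 MHz = 13.2 MHz.
58.6 MHz mod fs = 27.2 MHz.
27.2 MHz > fs/2 = 15.7 MHz, folds to fs − 27.2 MHz = 4.2 MHz.
Distinct values: {4.2 MHz, 5 MHz, 5.6 MHz, 13.2 MHz, 15.4 MHz}.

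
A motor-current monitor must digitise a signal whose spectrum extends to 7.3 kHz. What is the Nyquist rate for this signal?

Nyquist rate = 2 × 7.3 kHz = 14.6 kHz.

14.6 kHz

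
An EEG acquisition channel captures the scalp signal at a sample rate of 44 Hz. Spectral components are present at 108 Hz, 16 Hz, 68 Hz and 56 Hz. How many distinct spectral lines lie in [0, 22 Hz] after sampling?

fs/2 = 22 Hz.
108 Hz mod fs = 20 Hz.
20 Hz ≤ fs/2 = 22 Hz, appears at 20 Hz.
16 Hz ≤ fs/2 = 22 Hz, passes unchanged.
68 Hz mod fs = 24 Hz.
24 Hz > fs/2 = 22 Hz, folds to fs − 24 Hz = 20 Hz.
56 Hz mod fs = 12 Hz.
12 Hz ≤ fs/2 = 22 Hz, appears at 12 Hz.
Distinct values: {12 Hz, 16 Hz, 20 Hz} → 3.

3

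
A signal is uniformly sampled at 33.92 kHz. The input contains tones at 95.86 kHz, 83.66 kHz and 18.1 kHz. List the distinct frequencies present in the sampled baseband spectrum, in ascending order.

5.9 kHz, 15.82 kHz

fs/2 = 16.96 kHz.
95.86 kHz mod fs = 28.02 kHz.
28.02 kHz > fs/2 = 16.96 kHz, folds to fs − 28.02 kHz = 5.9 kHz.
83.66 kHz mod fs = 15.82 kHz.
15.82 kHz ≤ fs/2 = 16.96 kHz, appears at 15.82 kHz.
18.1 kHz > fs/2 = 16.96 kHz, folds to fs − 18.1 kHz = 15.82 kHz.
Distinct values: {5.9 kHz, 15.82 kHz}.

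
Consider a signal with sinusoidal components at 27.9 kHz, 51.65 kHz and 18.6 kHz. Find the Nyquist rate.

Highest-frequency component: 51.65 kHz.
Nyquist rate = 2 × 51.65 kHz = 103.3 kHz.

103.3 kHz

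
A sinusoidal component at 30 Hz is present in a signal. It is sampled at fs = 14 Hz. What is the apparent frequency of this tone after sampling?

2 Hz

30 Hz mod fs = 2 Hz.
2 Hz ≤ fs/2 = 7 Hz, appears at 2 Hz.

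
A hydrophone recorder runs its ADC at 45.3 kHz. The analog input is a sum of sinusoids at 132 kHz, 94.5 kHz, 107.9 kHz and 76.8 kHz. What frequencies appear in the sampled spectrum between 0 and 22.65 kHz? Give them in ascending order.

3.9 kHz, 13.8 kHz, 17.3 kHz

fs/2 = 22.65 kHz.
132 kHz mod fs = 41.4 kHz.
41.4 kHz > fs/2 = 22.65 kHz, folds to fs − 41.4 kHz = 3.9 kHz.
94.5 kHz mod fs = 3.9 kHz.
3.9 kHz ≤ fs/2 = 22.65 kHz, appears at 3.9 kHz.
107.9 kHz mod fs = 17.3 kHz.
17.3 kHz ≤ fs/2 = 22.65 kHz, appears at 17.3 kHz.
76.8 kHz mod fs = 31.5 kHz.
31.5 kHz > fs/2 = 22.65 kHz, folds to fs − 31.5 kHz = 13.8 kHz.
Distinct values: {3.9 kHz, 13.8 kHz, 17.3 kHz}.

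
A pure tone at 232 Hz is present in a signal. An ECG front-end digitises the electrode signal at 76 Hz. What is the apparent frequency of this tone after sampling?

232 Hz mod fs = 4 Hz.
4 Hz ≤ fs/2 = 38 Hz, appears at 4 Hz.

4 Hz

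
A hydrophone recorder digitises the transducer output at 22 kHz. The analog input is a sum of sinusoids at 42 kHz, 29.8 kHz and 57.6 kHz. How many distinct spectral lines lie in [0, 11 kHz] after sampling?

fs/2 = 11 kHz.
42 kHz mod fs = 20 kHz.
20 kHz > fs/2 = 11 kHz, folds to fs − 20 kHz = 2 kHz.
29.8 kHz mod fs = 7.8 kHz.
7.8 kHz ≤ fs/2 = 11 kHz, appears at 7.8 kHz.
57.6 kHz mod fs = 13.6 kHz.
13.6 kHz > fs/2 = 11 kHz, folds to fs − 13.6 kHz = 8.4 kHz.
Distinct values: {2 kHz, 7.8 kHz, 8.4 kHz} → 3.

3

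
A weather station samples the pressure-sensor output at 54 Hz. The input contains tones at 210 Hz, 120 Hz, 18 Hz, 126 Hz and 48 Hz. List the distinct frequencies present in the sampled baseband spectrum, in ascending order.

6 Hz, 12 Hz, 18 Hz

fs/2 = 27 Hz.
210 Hz mod fs = 48 Hz.
48 Hz > fs/2 = 27 Hz, folds to fs − 48 Hz = 6 Hz.
120 Hz mod fs = 12 Hz.
12 Hz ≤ fs/2 = 27 Hz, appears at 12 Hz.
18 Hz ≤ fs/2 = 27 Hz, passes unchanged.
126 Hz mod fs = 18 Hz.
18 Hz ≤ fs/2 = 27 Hz, appears at 18 Hz.
48 Hz > fs/2 = 27 Hz, folds to fs − 48 Hz = 6 Hz.
Distinct values: {6 Hz, 12 Hz, 18 Hz}.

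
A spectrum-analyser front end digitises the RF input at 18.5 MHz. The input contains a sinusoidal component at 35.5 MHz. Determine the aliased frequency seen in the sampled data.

1.5 MHz

35.5 MHz mod fs = 17 MHz.
17 MHz > fs/2 = 9.25 MHz, folds to fs − 17 MHz = 1.5 MHz.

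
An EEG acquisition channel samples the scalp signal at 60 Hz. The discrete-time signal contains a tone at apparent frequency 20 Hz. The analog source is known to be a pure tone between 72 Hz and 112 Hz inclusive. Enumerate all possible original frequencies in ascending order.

80 Hz, 100 Hz

Frequencies that alias to 20 Hz are k·fs ± 20 Hz for integer k ≥ 0.
k=0: 20 Hz.
k=1: 40 Hz, 80 Hz.
k=2: 100 Hz, 140 Hz.
k=3: 160 Hz, 200 Hz.
Within [72 Hz, 112 Hz]: 80 Hz, 100 Hz.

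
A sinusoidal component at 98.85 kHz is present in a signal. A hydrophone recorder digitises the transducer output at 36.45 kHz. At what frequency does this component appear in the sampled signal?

10.5 kHz

98.85 kHz mod fs = 25.95 kHz.
25.95 kHz > fs/2 = 18.225 kHz, folds to fs − 25.95 kHz = 10.5 kHz.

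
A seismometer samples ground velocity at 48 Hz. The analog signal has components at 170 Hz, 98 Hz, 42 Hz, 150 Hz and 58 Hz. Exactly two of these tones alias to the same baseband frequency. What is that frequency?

fs/2 = 24 Hz.
170 Hz mod fs = 26 Hz.
26 Hz > fs/2 = 24 Hz, folds to fs − 26 Hz = 22 Hz.
98 Hz mod fs = 2 Hz.
2 Hz ≤ fs/2 = 24 Hz, appears at 2 Hz.
42 Hz > fs/2 = 24 Hz, folds to fs − 42 Hz = 6 Hz.
150 Hz mod fs = 6 Hz.
6 Hz ≤ fs/2 = 24 Hz, appears at 6 Hz.
58 Hz mod fs = 10 Hz.
10 Hz ≤ fs/2 = 24 Hz, appears at 10 Hz.
42 Hz and 150 Hz both map to 6 Hz.

6 Hz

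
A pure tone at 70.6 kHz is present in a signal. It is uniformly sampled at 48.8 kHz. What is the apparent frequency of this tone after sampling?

21.8 kHz

70.6 kHz mod fs = 21.8 kHz.
21.8 kHz ≤ fs/2 = 24.4 kHz, appears at 21.8 kHz.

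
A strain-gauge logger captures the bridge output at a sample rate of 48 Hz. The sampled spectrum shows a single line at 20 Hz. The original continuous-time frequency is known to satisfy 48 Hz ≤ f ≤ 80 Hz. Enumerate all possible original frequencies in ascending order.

68 Hz, 76 Hz

Frequencies that alias to 20 Hz are k·fs ± 20 Hz for integer k ≥ 0.
k=0: 20 Hz.
k=1: 28 Hz, 68 Hz.
k=2: 76 Hz, 116 Hz.
k=3: 124 Hz, 164 Hz.
Within [48 Hz, 80 Hz]: 68 Hz, 76 Hz.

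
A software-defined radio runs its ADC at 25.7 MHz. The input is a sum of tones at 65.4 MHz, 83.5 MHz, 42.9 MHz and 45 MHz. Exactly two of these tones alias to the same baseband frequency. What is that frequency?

6.4 MHz

fs/2 = 12.85 MHz.
65.4 MHz mod fs = 14 MHz.
14 MHz > fs/2 = 12.85 MHz, folds to fs − 14 MHz = 11.7 MHz.
83.5 MHz mod fs = 6.4 MHz.
6.4 MHz ≤ fs/2 = 12.85 MHz, appears at 6.4 MHz.
42.9 MHz mod fs = 17.2 MHz.
17.2 MHz > fs/2 = 12.85 MHz, folds to fs − 17.2 MHz = 8.5 MHz.
45 MHz mod fs = 19.3 MHz.
19.3 MHz > fs/2 = 12.85 MHz, folds to fs − 19.3 MHz = 6.4 MHz.
45 MHz and 83.5 MHz both map to 6.4 MHz.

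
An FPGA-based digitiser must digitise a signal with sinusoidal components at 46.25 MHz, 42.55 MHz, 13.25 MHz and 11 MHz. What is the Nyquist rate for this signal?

Highest-frequency component: 46.25 MHz.
Nyquist rate = 2 × 46.25 MHz = 92.5 MHz.

92.5 MHz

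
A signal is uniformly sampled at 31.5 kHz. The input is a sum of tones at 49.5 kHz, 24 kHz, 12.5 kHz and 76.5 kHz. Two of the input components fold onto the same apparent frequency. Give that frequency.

fs/2 = 15.75 kHz.
49.5 kHz mod fs = 18 kHz.
18 kHz > fs/2 = 15.75 kHz, folds to fs − 18 kHz = 13.5 kHz.
24 kHz > fs/2 = 15.75 kHz, folds to fs − 24 kHz = 7.5 kHz.
12.5 kHz ≤ fs/2 = 15.75 kHz, passes unchanged.
76.5 kHz mod fs = 13.5 kHz.
13.5 kHz ≤ fs/2 = 15.75 kHz, appears at 13.5 kHz.
49.5 kHz and 76.5 kHz both map to 13.5 kHz.

13.5 kHz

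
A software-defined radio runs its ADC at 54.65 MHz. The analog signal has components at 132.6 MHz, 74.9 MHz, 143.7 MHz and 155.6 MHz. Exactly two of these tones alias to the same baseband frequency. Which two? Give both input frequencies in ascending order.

74.9 MHz, 143.7 MHz

fs/2 = 27.325 MHz.
132.6 MHz mod fs = 23.3 MHz.
23.3 MHz ≤ fs/2 = 27.325 MHz, appears at 23.3 MHz.
74.9 MHz mod fs = 20.25 MHz.
20.25 MHz ≤ fs/2 = 27.325 MHz, appears at 20.25 MHz.
143.7 MHz mod fs = 34.4 MHz.
34.4 MHz > fs/2 = 27.325 MHz, folds to fs − 34.4 MHz = 20.25 MHz.
155.6 MHz mod fs = 46.3 MHz.
46.3 MHz > fs/2 = 27.325 MHz, folds to fs − 46.3 MHz = 8.35 MHz.
74.9 MHz and 143.7 MHz both map to 20.25 MHz.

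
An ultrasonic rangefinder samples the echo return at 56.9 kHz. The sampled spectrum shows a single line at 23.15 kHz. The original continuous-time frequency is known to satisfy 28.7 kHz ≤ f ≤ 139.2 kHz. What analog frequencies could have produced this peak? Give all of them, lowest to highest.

Frequencies that alias to 23.15 kHz are k·fs ± 23.15 kHz for integer k ≥ 0.
k=0: 23.15 kHz.
k=1: 33.75 kHz, 80.05 kHz.
k=2: 90.65 kHz, 136.95 kHz.
k=3: 147.55 kHz, 193.85 kHz.
Within [28.7 kHz, 139.2 kHz]: 33.75 kHz, 80.05 kHz, 90.65 kHz, 136.95 kHz.

33.75 kHz, 80.05 kHz, 90.65 kHz, 136.95 kHz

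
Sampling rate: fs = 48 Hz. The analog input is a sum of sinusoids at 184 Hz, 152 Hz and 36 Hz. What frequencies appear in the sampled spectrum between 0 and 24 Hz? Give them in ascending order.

fs/2 = 24 Hz.
184 Hz mod fs = 40 Hz.
40 Hz > fs/2 = 24 Hz, folds to fs − 40 Hz = 8 Hz.
152 Hz mod fs = 8 Hz.
8 Hz ≤ fs/2 = 24 Hz, appears at 8 Hz.
36 Hz > fs/2 = 24 Hz, folds to fs − 36 Hz = 12 Hz.
Distinct values: {8 Hz, 12 Hz}.

8 Hz, 12 Hz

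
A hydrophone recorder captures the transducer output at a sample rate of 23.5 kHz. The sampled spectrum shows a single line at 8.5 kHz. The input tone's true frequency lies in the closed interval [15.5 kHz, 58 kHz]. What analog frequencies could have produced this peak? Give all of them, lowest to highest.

Frequencies that alias to 8.5 kHz are k·fs ± 8.5 kHz for integer k ≥ 0.
k=0: 8.5 kHz.
k=1: 15 kHz, 32 kHz.
k=2: 38.5 kHz, 55.5 kHz.
k=3: 62 kHz, 79 kHz.
Within [15.5 kHz, 58 kHz]: 32 kHz, 38.5 kHz, 55.5 kHz.

32 kHz, 38.5 kHz, 55.5 kHz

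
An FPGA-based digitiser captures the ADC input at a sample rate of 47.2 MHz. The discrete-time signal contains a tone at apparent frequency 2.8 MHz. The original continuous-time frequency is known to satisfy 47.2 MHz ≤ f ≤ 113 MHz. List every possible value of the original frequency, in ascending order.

50 MHz, 91.6 MHz, 97.2 MHz

Frequencies that alias to 2.8 MHz are k·fs ± 2.8 MHz for integer k ≥ 0.
k=0: 2.8 MHz.
k=1: 44.4 MHz, 50 MHz.
k=2: 91.6 MHz, 97.2 MHz.
k=3: 138.8 MHz, 144.4 MHz.
Within [47.2 MHz, 113 MHz]: 50 MHz, 91.6 MHz, 97.2 MHz.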